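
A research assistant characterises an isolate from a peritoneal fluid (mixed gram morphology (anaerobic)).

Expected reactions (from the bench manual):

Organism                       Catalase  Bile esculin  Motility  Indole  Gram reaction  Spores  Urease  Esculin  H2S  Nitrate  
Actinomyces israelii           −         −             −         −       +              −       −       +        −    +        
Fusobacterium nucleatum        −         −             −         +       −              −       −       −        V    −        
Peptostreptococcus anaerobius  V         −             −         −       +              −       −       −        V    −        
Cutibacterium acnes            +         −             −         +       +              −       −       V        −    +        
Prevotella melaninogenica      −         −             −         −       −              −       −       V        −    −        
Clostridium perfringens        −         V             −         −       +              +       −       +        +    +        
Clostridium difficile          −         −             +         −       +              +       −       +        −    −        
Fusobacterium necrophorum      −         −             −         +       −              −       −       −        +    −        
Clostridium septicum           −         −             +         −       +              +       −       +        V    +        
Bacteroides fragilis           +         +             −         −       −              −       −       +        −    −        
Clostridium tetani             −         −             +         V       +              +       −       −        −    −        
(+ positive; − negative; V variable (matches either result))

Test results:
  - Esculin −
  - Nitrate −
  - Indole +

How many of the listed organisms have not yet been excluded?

3

Esculin −: excludes 5 organisms — 6 left.
Nitrate −: excludes Cutibacterium acnes — 5 left.
Indole +: excludes Peptostreptococcus anaerobius, Prevotella melaninogenica — 3 left.
Still consistent: Clostridium tetani, Fusobacterium necrophorum, Fusobacterium nucleatum.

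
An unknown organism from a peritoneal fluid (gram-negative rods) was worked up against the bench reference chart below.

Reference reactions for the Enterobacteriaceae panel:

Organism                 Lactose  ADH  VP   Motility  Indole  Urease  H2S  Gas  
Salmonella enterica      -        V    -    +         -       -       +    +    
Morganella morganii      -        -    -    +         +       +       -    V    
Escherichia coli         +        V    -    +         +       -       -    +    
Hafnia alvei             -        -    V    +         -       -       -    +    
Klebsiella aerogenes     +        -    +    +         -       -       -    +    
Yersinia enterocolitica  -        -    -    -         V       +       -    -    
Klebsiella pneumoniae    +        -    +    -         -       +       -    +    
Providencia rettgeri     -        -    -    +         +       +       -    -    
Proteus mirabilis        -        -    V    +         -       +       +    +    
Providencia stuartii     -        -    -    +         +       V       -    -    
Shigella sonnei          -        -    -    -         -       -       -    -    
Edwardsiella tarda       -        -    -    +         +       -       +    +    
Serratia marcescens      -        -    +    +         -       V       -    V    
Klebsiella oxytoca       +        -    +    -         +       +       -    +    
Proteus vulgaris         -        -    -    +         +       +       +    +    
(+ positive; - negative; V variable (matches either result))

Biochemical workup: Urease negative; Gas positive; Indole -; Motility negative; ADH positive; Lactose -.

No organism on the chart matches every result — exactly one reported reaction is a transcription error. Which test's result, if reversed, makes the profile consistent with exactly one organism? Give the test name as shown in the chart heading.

Motility

As reported, no row in the chart matches all 6 reactions.
Reversing Lactose → still no organism matches.
Reversing Gas → still no organism matches.
Reversing Indole → still no organism matches.
Reversing Motility (to +) → unique match: Salmonella enterica.
Reversing ADH → still no organism matches.
Reversing Urease → still no organism matches.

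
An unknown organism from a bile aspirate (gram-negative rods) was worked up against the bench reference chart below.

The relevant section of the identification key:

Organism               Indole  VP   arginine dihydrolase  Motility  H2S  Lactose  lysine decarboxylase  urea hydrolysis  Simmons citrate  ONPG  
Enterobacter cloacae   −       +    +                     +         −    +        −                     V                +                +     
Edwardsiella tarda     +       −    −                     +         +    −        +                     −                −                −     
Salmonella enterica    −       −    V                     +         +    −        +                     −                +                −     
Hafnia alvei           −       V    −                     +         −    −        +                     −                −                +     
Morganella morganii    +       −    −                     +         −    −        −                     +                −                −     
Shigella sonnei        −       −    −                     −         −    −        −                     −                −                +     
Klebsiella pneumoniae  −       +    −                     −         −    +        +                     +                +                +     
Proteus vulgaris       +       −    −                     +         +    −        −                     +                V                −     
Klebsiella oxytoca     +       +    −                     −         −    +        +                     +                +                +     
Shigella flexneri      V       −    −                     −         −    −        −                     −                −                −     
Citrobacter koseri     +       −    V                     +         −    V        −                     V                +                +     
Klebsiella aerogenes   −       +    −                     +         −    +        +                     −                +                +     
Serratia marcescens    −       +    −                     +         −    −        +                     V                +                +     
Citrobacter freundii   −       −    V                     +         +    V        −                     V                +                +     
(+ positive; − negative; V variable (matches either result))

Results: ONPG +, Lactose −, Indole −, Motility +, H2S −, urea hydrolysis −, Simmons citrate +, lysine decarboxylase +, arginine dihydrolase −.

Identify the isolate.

arginine dihydrolase −: excludes Enterobacter cloacae — 13 left.
H2S −: excludes Edwardsiella tarda, Salmonella enterica, Proteus vulgaris, Citrobacter freundii — 9 left.
Indole −: excludes Morganella morganii, Klebsiella oxytoca, Citrobacter koseri — 6 left.
Lactose −: excludes Klebsiella pneumoniae, Klebsiella aerogenes — 4 left.
Motility +: excludes Shigella sonnei, Shigella flexneri — 2 left.
lysine decarboxylase +: all 2 remaining candidates are consistent.
urea hydrolysis −: all 2 remaining candidates are consistent.
ONPG +: all 2 remaining candidates are consistent.
Simmons citrate +: excludes Hafnia alvei — 1 left.

Serratia marcescens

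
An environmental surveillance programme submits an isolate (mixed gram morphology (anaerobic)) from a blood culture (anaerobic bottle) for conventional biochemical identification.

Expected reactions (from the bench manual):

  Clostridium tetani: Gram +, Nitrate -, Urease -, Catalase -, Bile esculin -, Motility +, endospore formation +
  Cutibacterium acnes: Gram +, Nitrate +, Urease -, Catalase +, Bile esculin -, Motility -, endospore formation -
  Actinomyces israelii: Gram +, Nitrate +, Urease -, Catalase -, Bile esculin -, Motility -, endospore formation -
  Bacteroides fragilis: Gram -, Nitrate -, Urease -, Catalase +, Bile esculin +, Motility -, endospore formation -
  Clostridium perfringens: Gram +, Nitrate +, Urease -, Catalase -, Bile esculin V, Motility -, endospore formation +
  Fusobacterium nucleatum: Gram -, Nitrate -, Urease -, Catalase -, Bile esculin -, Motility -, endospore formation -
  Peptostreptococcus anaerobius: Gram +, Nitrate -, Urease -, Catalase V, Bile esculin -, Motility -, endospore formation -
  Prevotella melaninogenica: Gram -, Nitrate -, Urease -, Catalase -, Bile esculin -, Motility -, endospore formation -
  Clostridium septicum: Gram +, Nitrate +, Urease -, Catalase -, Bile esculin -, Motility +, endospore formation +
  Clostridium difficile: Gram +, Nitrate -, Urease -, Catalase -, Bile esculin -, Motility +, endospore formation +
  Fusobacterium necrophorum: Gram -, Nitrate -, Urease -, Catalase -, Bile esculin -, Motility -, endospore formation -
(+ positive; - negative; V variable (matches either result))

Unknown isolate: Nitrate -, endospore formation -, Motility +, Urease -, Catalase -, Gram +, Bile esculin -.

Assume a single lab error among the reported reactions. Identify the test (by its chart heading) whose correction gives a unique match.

Motility

As reported, no row in the chart matches all 7 reactions.
Reversing Urease → still no organism matches.
Reversing Catalase → still no organism matches.
Reversing Bile esculin → still no organism matches.
Reversing Motility (to -) → unique match: Peptostreptococcus anaerobius.
Reversing Nitrate → still no organism matches.
Reversing Gram → still no organism matches.
Reversing endospore formation → 2 organisms match (not unique).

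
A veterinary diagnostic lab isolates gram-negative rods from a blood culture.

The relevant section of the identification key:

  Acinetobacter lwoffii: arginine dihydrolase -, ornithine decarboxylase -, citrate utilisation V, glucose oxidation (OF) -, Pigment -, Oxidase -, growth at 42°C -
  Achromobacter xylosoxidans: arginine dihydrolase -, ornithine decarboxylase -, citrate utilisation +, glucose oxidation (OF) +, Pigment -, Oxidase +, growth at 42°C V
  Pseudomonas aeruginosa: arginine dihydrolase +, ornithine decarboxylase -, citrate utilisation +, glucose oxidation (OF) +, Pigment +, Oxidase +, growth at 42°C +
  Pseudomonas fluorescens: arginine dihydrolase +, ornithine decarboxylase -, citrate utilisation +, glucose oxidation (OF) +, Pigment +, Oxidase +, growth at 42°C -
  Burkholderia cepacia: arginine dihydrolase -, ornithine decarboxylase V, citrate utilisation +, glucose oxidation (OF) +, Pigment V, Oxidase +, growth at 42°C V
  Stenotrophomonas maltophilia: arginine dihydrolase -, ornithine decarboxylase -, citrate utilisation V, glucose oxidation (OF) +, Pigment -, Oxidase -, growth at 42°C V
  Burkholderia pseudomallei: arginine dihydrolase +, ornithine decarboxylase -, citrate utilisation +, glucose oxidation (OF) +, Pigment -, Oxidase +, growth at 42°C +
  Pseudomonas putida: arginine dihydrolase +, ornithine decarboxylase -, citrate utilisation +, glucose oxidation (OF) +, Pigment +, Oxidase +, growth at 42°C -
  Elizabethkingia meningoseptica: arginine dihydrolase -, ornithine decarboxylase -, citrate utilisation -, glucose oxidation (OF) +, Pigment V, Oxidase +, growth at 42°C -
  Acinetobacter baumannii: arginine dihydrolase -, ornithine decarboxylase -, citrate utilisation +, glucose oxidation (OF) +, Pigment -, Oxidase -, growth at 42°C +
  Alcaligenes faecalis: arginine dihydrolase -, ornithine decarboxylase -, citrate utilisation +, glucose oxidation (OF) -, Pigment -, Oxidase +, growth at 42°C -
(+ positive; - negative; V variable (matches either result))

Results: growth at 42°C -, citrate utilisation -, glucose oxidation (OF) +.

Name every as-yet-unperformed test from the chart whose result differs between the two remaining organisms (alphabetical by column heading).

growth at 42°C -: excludes Pseudomonas aeruginosa, Burkholderia pseudomallei, Acinetobacter baumannii — 8 left.
citrate utilisation -: excludes 5 organisms — 3 left.
glucose oxidation (OF) +: excludes Acinetobacter lwoffii — 2 left.
Two candidates remain: Elizabethkingia meningoseptica and Stenotrophomonas maltophilia.
  arginine dihydrolase: - vs - — same for both, does not separate.
  ornithine decarboxylase: - vs - — same for both, does not separate.
  Pigment: V vs - — variable for at least one, does not separate.
  Oxidase: Elizabethkingia meningoseptica +, Stenotrophomonas maltophilia - — discriminates.

Oxidase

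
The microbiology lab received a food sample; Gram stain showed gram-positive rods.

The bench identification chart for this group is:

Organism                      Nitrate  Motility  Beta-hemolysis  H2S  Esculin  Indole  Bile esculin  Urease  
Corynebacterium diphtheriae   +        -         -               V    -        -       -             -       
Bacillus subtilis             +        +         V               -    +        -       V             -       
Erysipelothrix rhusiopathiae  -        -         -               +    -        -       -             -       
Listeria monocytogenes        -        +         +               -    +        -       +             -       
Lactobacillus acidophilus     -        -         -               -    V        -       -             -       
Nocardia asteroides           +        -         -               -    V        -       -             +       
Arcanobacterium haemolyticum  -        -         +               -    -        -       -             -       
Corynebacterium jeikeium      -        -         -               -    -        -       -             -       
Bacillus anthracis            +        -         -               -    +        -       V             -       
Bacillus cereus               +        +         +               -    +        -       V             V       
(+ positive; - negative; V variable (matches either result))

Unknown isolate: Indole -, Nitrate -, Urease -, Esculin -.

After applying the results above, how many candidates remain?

4

Esculin -: excludes Bacillus subtilis, Listeria monocytogenes, Bacillus anthracis, Bacillus cereus — 6 left.
Indole -: all 6 remaining candidates are consistent.
Urease -: excludes Nocardia asteroides — 5 left.
Nitrate -: excludes Corynebacterium diphtheriae — 4 left.
Still consistent: Arcanobacterium haemolyticum, Corynebacterium jeikeium, Erysipelothrix rhusiopathiae, Lactobacillus acidophilus.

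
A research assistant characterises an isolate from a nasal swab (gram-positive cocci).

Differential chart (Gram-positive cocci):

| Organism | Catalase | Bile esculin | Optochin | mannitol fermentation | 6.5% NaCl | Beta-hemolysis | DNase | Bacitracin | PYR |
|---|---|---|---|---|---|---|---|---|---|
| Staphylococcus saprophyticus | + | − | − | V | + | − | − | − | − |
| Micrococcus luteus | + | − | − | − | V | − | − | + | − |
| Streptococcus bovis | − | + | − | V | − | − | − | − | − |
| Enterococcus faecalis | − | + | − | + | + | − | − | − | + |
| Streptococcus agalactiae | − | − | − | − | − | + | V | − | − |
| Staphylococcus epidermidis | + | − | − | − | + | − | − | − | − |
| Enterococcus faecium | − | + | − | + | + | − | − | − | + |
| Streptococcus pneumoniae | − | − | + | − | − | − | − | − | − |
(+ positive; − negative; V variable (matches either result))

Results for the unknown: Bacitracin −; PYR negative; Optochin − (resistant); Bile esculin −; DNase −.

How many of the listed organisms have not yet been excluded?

Bile esculin −: excludes Streptococcus bovis, Enterococcus faecalis, Enterococcus faecium — 5 left.
DNase −: all 5 remaining candidates are consistent.
PYR −: all 5 remaining candidates are consistent.
Optochin −: excludes Streptococcus pneumoniae — 4 left.
Bacitracin −: excludes Micrococcus luteus — 3 left.
Still consistent: Staphylococcus epidermidis, Staphylococcus saprophyticus, Streptococcus agalactiae.

3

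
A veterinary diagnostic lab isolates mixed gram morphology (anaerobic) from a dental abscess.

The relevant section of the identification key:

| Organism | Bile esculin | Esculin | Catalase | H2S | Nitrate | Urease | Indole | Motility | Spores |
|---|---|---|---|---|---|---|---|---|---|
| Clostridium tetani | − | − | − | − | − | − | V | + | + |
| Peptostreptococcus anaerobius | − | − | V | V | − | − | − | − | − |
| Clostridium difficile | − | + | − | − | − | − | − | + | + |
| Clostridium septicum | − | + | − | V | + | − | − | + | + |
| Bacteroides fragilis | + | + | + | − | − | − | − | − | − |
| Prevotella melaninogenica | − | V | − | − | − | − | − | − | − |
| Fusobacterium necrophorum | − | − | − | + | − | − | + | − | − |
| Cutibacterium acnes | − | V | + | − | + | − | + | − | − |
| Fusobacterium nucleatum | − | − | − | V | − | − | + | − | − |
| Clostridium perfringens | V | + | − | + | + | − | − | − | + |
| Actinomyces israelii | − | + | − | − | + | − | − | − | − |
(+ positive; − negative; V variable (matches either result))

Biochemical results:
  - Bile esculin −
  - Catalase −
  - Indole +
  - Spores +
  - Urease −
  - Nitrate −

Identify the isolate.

Clostridium tetani

Nitrate −: excludes Clostridium septicum, Cutibacterium acnes, Clostridium perfringens, Actinomyces israelii — 7 left.
Spores +: excludes 5 organisms — 2 left.
Bile esculin −: all 2 remaining candidates are consistent.
Urease −: all 2 remaining candidates are consistent.
Catalase −: all 2 remaining candidates are consistent.
Indole +: excludes Clostridium difficile — 1 left.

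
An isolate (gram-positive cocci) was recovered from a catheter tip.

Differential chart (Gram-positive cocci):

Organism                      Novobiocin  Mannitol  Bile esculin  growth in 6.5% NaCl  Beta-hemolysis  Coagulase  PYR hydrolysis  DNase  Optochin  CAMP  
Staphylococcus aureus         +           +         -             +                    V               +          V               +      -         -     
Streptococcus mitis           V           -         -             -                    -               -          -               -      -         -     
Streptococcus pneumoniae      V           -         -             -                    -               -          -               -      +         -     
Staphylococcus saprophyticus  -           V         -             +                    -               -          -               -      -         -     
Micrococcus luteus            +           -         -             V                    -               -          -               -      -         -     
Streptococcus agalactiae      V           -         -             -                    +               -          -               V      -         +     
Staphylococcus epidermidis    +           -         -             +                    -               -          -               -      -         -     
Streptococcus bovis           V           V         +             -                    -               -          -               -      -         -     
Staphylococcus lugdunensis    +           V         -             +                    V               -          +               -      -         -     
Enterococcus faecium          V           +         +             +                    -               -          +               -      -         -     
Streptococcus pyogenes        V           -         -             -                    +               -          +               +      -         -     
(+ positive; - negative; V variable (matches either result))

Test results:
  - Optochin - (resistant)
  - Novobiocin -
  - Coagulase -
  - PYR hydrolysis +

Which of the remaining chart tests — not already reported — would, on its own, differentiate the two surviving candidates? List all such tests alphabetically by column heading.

Beta-hemolysis, Bile esculin, DNase, growth in 6.5% NaCl, Mannitol

Optochin -: excludes Streptococcus pneumoniae — 10 left.
Coagulase -: excludes Staphylococcus aureus — 9 left.
PYR hydrolysis +: excludes 6 organisms — 3 left.
Novobiocin -: excludes Staphylococcus lugdunensis — 2 left.
Two candidates remain: Enterococcus faecium and Streptococcus pyogenes.
  Mannitol: Enterococcus faecium +, Streptococcus pyogenes - — discriminates.
  Bile esculin: Enterococcus faecium +, Streptococcus pyogenes - — discriminates.
  growth in 6.5% NaCl: Enterococcus faecium +, Streptococcus pyogenes - — discriminates.
  Beta-hemolysis: Enterococcus faecium -, Streptococcus pyogenes + — discriminates.
  DNase: Enterococcus faecium -, Streptococcus pyogenes + — discriminates.
  CAMP: - vs - — same for both, does not separate.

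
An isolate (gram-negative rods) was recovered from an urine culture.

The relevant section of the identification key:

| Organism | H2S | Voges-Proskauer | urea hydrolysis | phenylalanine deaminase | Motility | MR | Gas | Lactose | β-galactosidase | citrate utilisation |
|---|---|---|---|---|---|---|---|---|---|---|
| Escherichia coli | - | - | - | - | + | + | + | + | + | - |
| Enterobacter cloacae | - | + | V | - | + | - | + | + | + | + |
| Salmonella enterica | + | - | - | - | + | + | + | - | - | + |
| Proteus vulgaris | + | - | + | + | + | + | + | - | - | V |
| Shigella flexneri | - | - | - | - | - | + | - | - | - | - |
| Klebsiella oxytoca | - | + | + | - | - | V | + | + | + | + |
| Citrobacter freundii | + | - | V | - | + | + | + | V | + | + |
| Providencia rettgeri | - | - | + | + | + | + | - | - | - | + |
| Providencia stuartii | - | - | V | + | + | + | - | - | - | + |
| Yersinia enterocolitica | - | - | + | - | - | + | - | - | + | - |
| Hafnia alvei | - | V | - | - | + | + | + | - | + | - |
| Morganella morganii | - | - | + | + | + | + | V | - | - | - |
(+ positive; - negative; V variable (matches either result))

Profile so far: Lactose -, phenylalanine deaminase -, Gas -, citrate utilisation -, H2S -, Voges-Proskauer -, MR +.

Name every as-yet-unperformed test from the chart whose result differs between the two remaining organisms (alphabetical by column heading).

urea hydrolysis, β-galactosidase

Voges-Proskauer -: excludes Enterobacter cloacae, Klebsiella oxytoca — 10 left.
H2S -: excludes Salmonella enterica, Proteus vulgaris, Citrobacter freundii — 7 left.
MR +: all 7 remaining candidates are consistent.
citrate utilisation -: excludes Providencia rettgeri, Providencia stuartii — 5 left.
Lactose -: excludes Escherichia coli — 4 left.
phenylalanine deaminase -: excludes Morganella morganii — 3 left.
Gas -: excludes Hafnia alvei — 2 left.
Two candidates remain: Shigella flexneri and Yersinia enterocolitica.
  urea hydrolysis: Shigella flexneri -, Yersinia enterocolitica + — discriminates.
  Motility: - vs - — same for both, does not separate.
  β-galactosidase: Shigella flexneri -, Yersinia enterocolitica + — discriminates.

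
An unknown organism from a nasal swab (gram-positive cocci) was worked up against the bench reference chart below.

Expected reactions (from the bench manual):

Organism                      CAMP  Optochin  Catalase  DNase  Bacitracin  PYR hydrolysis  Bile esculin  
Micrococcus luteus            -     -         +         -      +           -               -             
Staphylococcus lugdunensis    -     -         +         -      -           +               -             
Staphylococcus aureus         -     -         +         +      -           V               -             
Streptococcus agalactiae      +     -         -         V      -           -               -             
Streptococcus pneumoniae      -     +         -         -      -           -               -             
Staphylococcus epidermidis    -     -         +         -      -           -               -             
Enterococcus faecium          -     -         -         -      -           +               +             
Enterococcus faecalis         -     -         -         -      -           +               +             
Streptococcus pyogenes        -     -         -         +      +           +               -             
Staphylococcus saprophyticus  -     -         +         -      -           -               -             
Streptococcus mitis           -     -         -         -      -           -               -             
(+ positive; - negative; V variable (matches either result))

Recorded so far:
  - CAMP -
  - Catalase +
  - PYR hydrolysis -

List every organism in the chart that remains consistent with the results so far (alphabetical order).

Micrococcus luteus, Staphylococcus aureus, Staphylococcus epidermidis, Staphylococcus saprophyticus

Catalase +: excludes 6 organisms — 5 left.
CAMP -: all 5 remaining candidates are consistent.
PYR hydrolysis -: excludes Staphylococcus lugdunensis — 4 left.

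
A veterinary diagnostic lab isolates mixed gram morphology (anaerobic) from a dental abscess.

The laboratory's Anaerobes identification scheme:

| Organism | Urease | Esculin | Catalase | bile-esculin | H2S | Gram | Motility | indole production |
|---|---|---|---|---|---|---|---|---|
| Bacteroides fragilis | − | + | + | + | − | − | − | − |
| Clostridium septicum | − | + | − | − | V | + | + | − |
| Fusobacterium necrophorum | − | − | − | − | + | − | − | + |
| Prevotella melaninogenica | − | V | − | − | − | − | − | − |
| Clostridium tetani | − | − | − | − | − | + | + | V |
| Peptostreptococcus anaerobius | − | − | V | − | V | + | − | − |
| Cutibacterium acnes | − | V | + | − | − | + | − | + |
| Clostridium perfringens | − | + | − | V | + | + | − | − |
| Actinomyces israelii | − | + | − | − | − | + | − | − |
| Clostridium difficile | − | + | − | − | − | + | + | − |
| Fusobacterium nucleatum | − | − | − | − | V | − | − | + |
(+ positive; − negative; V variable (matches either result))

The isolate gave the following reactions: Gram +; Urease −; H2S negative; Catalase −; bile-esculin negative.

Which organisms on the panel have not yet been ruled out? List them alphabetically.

Actinomyces israelii, Clostridium difficile, Clostridium septicum, Clostridium tetani, Peptostreptococcus anaerobius

H2S −: excludes Fusobacterium necrophorum, Clostridium perfringens — 9 left.
bile-esculin −: excludes Bacteroides fragilis — 8 left.
Gram +: excludes Prevotella melaninogenica, Fusobacterium nucleatum — 6 left.
Urease −: all 6 remaining candidates are consistent.
Catalase −: excludes Cutibacterium acnes — 5 left.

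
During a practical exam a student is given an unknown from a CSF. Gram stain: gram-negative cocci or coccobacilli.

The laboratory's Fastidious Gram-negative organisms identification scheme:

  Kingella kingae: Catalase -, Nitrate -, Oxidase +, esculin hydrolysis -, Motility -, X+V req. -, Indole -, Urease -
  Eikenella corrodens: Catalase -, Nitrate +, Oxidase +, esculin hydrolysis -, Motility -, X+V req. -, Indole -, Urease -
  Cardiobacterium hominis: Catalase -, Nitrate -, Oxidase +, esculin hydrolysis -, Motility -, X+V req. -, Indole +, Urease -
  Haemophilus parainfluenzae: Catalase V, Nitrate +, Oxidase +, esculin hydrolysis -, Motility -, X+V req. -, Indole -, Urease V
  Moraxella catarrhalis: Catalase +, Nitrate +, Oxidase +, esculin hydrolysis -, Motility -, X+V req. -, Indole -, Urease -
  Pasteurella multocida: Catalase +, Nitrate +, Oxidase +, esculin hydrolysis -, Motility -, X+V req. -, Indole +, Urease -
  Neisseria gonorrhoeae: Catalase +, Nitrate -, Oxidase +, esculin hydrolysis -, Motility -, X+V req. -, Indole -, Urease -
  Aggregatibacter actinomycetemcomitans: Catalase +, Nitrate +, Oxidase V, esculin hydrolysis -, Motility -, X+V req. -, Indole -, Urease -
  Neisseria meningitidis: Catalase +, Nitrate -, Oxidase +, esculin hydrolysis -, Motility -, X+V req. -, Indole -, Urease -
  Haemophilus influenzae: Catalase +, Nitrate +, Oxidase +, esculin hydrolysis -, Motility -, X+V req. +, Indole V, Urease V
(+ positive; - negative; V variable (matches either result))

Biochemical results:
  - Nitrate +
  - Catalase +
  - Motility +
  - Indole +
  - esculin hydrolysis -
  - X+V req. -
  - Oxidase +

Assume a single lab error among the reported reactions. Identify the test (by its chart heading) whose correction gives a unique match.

As reported, no row in the chart matches all 7 reactions.
Reversing esculin hydrolysis → still no organism matches.
Reversing X+V req. → still no organism matches.
Reversing Nitrate → still no organism matches.
Reversing Oxidase → still no organism matches.
Reversing Indole → still no organism matches.
Reversing Motility (to -) → unique match: Pasteurella multocida.
Reversing Catalase → still no organism matches.

Motility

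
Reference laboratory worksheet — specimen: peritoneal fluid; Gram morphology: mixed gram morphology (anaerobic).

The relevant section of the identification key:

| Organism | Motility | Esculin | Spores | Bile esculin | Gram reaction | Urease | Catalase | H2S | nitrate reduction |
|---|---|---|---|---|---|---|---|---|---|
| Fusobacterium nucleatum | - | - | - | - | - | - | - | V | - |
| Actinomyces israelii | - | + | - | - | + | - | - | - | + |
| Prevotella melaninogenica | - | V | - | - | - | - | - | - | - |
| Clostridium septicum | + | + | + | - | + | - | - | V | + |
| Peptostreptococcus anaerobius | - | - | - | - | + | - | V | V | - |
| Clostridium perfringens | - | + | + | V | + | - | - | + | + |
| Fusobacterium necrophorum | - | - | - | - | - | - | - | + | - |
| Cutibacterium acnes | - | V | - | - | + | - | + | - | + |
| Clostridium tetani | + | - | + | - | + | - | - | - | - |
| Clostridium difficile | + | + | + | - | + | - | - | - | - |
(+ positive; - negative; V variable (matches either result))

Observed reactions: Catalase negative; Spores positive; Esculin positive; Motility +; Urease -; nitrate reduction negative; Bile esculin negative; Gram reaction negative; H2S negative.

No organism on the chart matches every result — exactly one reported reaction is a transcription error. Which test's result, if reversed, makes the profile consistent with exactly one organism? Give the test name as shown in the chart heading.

Gram reaction

As reported, no row in the chart matches all 9 reactions.
Reversing H2S → still no organism matches.
Reversing Catalase → still no organism matches.
Reversing Spores → still no organism matches.
Reversing Esculin → still no organism matches.
Reversing Motility → still no organism matches.
Reversing Bile esculin → still no organism matches.
Reversing Urease → still no organism matches.
Reversing Gram reaction (to +) → unique match: Clostridium difficile.
Reversing nitrate reduction → still no organism matches.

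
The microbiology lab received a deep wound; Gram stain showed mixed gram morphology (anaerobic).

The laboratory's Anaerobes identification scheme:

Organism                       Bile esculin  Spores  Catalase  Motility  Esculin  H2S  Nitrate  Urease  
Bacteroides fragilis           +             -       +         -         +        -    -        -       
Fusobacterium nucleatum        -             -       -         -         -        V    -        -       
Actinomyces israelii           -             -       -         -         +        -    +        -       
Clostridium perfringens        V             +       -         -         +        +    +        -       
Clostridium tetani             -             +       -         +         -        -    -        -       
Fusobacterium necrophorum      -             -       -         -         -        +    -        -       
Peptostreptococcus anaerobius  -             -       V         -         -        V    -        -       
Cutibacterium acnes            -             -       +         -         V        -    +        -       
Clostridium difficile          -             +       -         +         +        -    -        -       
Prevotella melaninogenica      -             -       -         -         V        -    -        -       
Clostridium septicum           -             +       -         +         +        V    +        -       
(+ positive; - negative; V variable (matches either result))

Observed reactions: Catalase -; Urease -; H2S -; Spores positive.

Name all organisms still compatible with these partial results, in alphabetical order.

Clostridium difficile, Clostridium septicum, Clostridium tetani

Urease -: all 11 remaining candidates are consistent.
Catalase -: excludes Bacteroides fragilis, Cutibacterium acnes — 9 left.
H2S -: excludes Clostridium perfringens, Fusobacterium necrophorum — 7 left.
Spores +: excludes Fusobacterium nucleatum, Actinomyces israelii, Peptostreptococcus anaerobius, Prevotella melaninogenica — 3 left.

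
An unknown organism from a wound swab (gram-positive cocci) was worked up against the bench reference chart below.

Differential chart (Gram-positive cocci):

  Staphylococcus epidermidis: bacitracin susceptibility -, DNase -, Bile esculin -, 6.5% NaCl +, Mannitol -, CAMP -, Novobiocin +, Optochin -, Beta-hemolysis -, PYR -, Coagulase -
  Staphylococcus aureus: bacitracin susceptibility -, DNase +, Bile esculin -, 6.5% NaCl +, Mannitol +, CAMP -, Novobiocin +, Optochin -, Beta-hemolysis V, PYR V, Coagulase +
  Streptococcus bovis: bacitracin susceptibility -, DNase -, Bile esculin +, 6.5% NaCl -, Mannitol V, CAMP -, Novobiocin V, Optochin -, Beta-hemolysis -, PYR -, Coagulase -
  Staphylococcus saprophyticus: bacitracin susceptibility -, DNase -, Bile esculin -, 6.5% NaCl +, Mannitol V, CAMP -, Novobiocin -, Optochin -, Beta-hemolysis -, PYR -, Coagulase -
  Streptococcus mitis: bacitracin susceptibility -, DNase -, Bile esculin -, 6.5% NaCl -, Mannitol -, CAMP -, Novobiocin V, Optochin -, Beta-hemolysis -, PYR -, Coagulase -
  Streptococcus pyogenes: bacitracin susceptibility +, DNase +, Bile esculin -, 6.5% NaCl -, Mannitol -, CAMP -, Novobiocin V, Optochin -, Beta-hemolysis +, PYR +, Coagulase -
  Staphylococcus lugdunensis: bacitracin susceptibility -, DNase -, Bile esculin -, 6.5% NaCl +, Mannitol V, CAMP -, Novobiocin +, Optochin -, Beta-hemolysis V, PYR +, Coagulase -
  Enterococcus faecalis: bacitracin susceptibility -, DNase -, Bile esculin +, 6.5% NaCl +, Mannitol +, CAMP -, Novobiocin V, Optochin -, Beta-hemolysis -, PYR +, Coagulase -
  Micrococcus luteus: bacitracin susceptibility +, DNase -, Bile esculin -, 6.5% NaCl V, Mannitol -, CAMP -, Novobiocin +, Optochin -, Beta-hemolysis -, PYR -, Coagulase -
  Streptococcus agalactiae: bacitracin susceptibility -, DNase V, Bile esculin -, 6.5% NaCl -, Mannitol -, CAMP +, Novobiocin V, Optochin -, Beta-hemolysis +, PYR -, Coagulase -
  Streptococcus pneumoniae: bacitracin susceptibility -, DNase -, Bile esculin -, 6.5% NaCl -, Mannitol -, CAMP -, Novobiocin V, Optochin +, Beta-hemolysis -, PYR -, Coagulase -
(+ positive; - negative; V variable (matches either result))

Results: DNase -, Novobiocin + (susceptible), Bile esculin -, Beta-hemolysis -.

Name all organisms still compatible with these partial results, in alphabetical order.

Beta-hemolysis -: excludes Streptococcus pyogenes, Streptococcus agalactiae — 9 left.
DNase -: excludes Staphylococcus aureus — 8 left.
Novobiocin +: excludes Staphylococcus saprophyticus — 7 left.
Bile esculin -: excludes Streptococcus bovis, Enterococcus faecalis — 5 left.

Micrococcus luteus, Staphylococcus epidermidis, Staphylococcus lugdunensis, Streptococcus mitis, Streptococcus pneumoniae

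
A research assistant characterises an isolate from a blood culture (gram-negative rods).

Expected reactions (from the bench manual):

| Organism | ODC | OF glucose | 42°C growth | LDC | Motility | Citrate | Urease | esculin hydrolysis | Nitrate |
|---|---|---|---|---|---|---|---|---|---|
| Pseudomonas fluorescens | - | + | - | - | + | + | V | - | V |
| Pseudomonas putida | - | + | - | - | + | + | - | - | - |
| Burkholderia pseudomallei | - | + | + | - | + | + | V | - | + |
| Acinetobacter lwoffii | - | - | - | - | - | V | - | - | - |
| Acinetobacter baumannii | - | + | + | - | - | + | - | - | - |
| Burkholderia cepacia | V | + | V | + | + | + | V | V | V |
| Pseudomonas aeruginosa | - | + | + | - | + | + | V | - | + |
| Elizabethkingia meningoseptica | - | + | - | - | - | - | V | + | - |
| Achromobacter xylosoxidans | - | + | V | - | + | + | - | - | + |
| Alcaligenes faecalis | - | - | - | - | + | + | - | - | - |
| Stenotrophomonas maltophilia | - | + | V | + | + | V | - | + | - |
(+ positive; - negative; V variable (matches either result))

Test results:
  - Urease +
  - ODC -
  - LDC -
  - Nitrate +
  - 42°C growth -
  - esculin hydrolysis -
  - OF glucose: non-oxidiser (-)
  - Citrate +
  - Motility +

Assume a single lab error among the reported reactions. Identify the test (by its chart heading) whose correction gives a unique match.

OF glucose

As reported, no row in the chart matches all 9 reactions.
Reversing ODC → still no organism matches.
Reversing OF glucose (to +) → unique match: Pseudomonas fluorescens.
Reversing Urease → still no organism matches.
Reversing Citrate → still no organism matches.
Reversing Motility → still no organism matches.
Reversing LDC → still no organism matches.
Reversing esculin hydrolysis → still no organism matches.
Reversing 42°C growth → still no organism matches.
Reversing Nitrate → still no organism matches.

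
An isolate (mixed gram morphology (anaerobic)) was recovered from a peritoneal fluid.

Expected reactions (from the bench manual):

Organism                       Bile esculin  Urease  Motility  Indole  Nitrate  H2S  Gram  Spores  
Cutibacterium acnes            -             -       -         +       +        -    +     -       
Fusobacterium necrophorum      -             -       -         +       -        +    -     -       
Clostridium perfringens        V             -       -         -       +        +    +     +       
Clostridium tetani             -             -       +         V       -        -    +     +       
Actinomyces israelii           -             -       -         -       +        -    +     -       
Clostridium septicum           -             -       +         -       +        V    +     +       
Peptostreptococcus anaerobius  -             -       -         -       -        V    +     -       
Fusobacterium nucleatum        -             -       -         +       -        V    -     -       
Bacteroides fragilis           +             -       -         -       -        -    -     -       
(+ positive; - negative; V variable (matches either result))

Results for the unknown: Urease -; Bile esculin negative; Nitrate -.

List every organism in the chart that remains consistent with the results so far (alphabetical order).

Nitrate -: excludes Cutibacterium acnes, Clostridium perfringens, Actinomyces israelii, Clostridium septicum — 5 left.
Urease -: all 5 remaining candidates are consistent.
Bile esculin -: excludes Bacteroides fragilis — 4 left.

Clostridium tetani, Fusobacterium necrophorum, Fusobacterium nucleatum, Peptostreptococcus anaerobius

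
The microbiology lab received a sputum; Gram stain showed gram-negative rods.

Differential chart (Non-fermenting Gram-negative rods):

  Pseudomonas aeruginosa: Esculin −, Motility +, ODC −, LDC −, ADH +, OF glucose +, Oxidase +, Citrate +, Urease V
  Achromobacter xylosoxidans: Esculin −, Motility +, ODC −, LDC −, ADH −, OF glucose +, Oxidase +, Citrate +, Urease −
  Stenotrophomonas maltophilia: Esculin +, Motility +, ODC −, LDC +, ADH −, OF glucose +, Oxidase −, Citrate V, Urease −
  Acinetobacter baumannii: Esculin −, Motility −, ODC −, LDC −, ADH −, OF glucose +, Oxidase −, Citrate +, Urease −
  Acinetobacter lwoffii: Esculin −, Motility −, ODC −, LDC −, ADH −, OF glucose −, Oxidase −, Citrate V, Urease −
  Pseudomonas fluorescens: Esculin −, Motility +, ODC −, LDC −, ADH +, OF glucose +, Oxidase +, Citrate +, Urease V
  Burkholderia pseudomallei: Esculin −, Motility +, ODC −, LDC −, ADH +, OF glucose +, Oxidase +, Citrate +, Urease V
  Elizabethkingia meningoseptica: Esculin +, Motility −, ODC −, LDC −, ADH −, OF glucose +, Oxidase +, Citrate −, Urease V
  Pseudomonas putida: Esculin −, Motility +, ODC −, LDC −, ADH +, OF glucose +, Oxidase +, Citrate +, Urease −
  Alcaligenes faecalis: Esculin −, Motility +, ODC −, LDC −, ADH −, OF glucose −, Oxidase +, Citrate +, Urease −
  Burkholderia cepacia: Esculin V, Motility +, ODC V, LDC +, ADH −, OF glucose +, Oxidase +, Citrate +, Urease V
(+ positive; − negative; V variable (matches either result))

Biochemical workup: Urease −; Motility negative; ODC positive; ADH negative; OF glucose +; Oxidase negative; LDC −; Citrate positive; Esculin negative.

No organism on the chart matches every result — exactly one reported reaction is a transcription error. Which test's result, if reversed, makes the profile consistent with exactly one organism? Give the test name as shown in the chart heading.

ODC

As reported, no row in the chart matches all 9 reactions.
Reversing Oxidase → still no organism matches.
Reversing Urease → still no organism matches.
Reversing LDC → still no organism matches.
Reversing Esculin → still no organism matches.
Reversing Motility → still no organism matches.
Reversing ADH → still no organism matches.
Reversing ODC (to −) → unique match: Acinetobacter baumannii.
Reversing Citrate → still no organism matches.
Reversing OF glucose → still no organism matches.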